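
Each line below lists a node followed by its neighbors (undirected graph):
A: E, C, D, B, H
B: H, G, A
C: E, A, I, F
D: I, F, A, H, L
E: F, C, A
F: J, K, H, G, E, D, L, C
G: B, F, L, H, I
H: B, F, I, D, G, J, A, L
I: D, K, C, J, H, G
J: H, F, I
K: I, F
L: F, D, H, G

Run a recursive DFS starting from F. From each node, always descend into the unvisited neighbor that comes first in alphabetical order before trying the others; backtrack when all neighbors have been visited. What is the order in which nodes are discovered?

F -> C -> A -> B -> G -> H -> D -> I -> J -> K -> L -> E

Visit F
F → C
C → A
A → B
B → G
G → H
H → D
D → I
I → J
I → K
D → L
A → E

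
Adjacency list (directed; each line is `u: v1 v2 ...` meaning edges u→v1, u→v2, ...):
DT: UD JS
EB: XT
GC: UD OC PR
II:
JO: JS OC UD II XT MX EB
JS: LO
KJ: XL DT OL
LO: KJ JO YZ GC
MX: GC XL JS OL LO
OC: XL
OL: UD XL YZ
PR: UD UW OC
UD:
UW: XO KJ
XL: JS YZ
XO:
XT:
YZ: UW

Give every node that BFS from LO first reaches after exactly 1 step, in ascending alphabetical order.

Level 0: LO
Level 1: GC, JO, KJ, YZ
Level 2: DT, EB, II, JS, MX, OC, OL, PR, UD, UW, XL, XT
Level 3: XO

GC, JO, KJ, YZ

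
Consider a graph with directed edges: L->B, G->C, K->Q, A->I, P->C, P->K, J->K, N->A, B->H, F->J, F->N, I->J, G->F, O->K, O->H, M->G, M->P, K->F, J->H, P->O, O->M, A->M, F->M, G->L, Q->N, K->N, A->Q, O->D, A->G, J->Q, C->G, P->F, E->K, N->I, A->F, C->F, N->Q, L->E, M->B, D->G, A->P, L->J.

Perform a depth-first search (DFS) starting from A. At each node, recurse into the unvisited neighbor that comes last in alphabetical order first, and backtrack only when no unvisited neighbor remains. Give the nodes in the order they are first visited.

A Q N I J K F M P O H D G L E B C

Visit A
A → Q
Q → N
N → I
I → J
J → K
K → F
F → M
M → P
P → O
O → H
O → D
D → G
G → L
L → E
L → B
G → C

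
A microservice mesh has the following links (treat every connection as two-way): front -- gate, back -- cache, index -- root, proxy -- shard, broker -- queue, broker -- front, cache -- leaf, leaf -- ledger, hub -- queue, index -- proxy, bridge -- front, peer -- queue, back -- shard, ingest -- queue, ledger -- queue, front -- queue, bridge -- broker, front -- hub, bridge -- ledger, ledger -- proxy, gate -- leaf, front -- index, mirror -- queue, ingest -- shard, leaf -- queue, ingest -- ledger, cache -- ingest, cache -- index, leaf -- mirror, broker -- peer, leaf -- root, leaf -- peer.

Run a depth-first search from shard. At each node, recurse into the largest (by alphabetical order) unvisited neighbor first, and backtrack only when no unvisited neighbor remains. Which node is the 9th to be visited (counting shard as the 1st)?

Visit shard
shard → proxy
proxy → ledger
ledger → queue
queue → peer
peer → leaf
leaf → root
root → index
index → front
front → hub
front → gate
front → broker
broker → bridge
index → cache
cache → ingest
cache → back
leaf → mirror

Visit order: shard, proxy, ledger, queue, peer, leaf, root, index, front, hub, gate, broker, bridge, cache, ingest, back, mirror

front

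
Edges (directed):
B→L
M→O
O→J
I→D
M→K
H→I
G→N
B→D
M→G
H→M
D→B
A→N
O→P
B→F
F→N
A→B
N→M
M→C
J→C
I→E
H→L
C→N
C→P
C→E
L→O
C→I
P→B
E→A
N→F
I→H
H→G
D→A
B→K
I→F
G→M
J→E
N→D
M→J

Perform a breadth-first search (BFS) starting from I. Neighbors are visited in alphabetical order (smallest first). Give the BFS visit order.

I -> D -> E -> F -> H -> A -> B -> N -> G -> L -> M -> K -> O -> C -> J -> P

Visit I; enqueue D, E, F, H → queue [D, E, F, H]
Visit D; enqueue A, B → queue [E, F, H, A, B]
Visit E → queue [F, H, A, B]
Visit F; enqueue N → queue [H, A, B, N]
Visit H; enqueue G, L, M → queue [A, B, N, G, L, M]
Visit A → queue [B, N, G, L, M]
Visit B; enqueue K → queue [N, G, L, M, K]
Visit N → queue [G, L, M, K]
Visit G → queue [L, M, K]
Visit L; enqueue O → queue [M, K, O]
Visit M; enqueue C, J → queue [K, O, C, J]
Visit K → queue [O, C, J]
Visit O; enqueue P → queue [C, J, P]
Visit C → queue [J, P]
Visit J → queue [P]
Visit P → queue []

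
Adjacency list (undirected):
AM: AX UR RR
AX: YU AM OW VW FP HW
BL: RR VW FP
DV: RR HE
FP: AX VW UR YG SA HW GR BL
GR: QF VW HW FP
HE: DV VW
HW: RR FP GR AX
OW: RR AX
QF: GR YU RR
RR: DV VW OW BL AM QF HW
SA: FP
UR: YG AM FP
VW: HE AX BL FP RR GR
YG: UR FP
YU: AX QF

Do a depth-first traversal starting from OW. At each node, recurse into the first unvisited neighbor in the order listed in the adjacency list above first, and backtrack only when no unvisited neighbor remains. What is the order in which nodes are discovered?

Visit OW
OW → RR
RR → DV
DV → HE
HE → VW
VW → AX
AX → YU
YU → QF
QF → GR
GR → HW
HW → FP
FP → UR
UR → YG
UR → AM
FP → SA
FP → BL

OW, RR, DV, HE, VW, AX, YU, QF, GR, HW, FP, UR, YG, AM, SA, BL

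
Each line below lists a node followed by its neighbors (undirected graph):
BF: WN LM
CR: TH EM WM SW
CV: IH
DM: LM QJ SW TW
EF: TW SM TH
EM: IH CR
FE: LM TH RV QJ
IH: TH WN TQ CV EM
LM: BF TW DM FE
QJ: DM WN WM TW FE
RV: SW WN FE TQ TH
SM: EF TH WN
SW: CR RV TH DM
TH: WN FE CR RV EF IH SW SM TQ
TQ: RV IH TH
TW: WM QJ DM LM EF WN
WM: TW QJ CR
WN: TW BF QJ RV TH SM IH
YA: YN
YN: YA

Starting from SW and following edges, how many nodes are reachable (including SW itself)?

BFS from SW visits: SW, CR, RV, TH, DM, EM, WM, WN, FE, TQ, EF, IH, SM, LM, QJ, TW, BF, CV
Reachable nodes: 18 of 20 total.

18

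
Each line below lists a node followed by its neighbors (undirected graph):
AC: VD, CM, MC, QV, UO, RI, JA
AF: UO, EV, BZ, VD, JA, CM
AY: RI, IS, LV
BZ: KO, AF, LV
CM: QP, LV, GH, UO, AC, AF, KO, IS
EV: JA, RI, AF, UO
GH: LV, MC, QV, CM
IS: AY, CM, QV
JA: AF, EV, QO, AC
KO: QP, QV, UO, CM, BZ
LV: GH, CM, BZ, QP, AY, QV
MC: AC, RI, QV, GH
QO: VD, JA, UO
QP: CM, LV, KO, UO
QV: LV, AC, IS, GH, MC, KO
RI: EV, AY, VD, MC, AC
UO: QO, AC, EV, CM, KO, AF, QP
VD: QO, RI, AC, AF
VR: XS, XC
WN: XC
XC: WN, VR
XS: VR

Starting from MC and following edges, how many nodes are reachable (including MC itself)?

BFS from MC visits: MC, RI, QV, GH, AC, VD, EV, AY, LV, KO, IS, CM, UO, JA, QO, AF, QP, BZ
Reachable nodes: 18 of 22 total.

18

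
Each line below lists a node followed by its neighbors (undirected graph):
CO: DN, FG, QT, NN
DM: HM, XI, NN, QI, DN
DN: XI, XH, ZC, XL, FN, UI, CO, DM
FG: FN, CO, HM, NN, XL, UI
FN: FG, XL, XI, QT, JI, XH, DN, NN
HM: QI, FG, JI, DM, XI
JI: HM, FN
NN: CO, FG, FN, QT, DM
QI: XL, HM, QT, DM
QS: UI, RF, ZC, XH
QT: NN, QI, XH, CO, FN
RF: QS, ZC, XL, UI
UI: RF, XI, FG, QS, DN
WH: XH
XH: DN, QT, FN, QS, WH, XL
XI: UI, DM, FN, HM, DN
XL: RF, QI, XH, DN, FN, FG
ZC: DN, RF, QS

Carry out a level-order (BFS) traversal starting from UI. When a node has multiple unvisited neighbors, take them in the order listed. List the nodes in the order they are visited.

UI → RF → XI → FG → QS → DN → ZC → XL → DM → FN → HM → CO → NN → XH → QI → QT → JI → WH

Visit UI; enqueue RF, XI, FG, QS, DN → queue [RF, XI, FG, QS, DN]
Visit RF; enqueue ZC, XL → queue [XI, FG, QS, DN, ZC, XL]
Visit XI; enqueue DM, FN, HM → queue [FG, QS, DN, ZC, XL, DM, FN, HM]
Visit FG; enqueue CO, NN → queue [QS, DN, ZC, XL, DM, FN, HM, CO, NN]
Visit QS; enqueue XH → queue [DN, ZC, XL, DM, FN, HM, CO, NN, XH]
Visit DN → queue [ZC, XL, DM, FN, HM, CO, NN, XH]
Visit ZC → queue [XL, DM, FN, HM, CO, NN, XH]
Visit XL; enqueue QI → queue [DM, FN, HM, CO, NN, XH, QI]
Visit DM → queue [FN, HM, CO, NN, XH, QI]
Visit FN; enqueue QT, JI → queue [HM, CO, NN, XH, QI, QT, JI]
Visit HM → queue [CO, NN, XH, QI, QT, JI]
Visit CO → queue [NN, XH, QI, QT, JI]
Visit NN → queue [XH, QI, QT, JI]
Visit XH; enqueue WH → queue [QI, QT, JI, WH]
Visit QI → queue [QT, JI, WH]
Visit QT → queue [JI, WH]
Visit JI → queue [WH]
Visit WH → queue []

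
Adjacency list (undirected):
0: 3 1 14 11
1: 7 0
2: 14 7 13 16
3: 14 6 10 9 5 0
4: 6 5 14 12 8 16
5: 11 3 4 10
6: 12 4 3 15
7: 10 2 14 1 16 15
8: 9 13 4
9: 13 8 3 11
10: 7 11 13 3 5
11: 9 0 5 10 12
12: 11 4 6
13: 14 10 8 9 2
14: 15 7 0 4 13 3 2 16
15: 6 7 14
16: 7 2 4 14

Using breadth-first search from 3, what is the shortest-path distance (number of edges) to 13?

Level 0: 3
Level 1: 0, 5, 6, 9, 10, 14
Level 2: 1, 2, 4, 7, 8, 11, 12, 13, 15, 16
13 first appears at level 2.

2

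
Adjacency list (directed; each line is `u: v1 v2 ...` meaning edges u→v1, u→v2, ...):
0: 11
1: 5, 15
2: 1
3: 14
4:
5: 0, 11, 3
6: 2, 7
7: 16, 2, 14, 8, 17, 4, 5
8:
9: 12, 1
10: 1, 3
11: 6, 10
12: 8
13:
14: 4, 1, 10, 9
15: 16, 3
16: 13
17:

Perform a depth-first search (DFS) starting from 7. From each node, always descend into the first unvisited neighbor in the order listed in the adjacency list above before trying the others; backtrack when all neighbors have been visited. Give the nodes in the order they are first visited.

Visit 7
7 → 16
16 → 13
7 → 2
2 → 1
1 → 5
5 → 0
0 → 11
11 → 6
11 → 10
10 → 3
3 → 14
14 → 4
14 → 9
9 → 12
12 → 8
1 → 15
7 → 17

7, 16, 13, 2, 1, 5, 0, 11, 6, 10, 3, 14, 4, 9, 12, 8, 15, 17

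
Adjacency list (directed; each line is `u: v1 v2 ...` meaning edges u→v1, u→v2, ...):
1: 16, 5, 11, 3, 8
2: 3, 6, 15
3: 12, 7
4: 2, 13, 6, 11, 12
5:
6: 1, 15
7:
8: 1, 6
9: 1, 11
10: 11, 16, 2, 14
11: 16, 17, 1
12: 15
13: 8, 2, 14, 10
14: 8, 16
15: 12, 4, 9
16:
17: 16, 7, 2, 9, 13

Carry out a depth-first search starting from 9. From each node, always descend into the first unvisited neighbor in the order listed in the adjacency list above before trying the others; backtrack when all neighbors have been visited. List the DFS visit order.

9 -> 1 -> 16 -> 5 -> 11 -> 17 -> 7 -> 2 -> 3 -> 12 -> 15 -> 4 -> 13 -> 8 -> 6 -> 14 -> 10

Visit 9
9 → 1
1 → 16
1 → 5
1 → 11
11 → 17
17 → 7
17 → 2
2 → 3
3 → 12
12 → 15
15 → 4
4 → 13
13 → 8
8 → 6
13 → 14
13 → 10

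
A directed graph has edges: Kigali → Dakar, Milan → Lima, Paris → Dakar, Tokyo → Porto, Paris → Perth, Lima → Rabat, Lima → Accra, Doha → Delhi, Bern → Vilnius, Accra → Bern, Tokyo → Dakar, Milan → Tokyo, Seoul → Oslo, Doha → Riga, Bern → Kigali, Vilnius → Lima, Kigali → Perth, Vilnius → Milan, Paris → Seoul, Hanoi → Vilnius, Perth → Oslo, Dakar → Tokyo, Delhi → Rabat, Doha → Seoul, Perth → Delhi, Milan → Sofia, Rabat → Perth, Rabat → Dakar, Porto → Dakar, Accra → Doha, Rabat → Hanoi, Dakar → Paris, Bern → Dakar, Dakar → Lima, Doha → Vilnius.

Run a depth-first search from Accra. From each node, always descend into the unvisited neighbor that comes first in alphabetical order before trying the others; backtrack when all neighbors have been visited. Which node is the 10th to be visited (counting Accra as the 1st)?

Tokyo

Visit Accra
Accra → Bern
Bern → Dakar
Dakar → Lima
Lima → Rabat
Rabat → Hanoi
Hanoi → Vilnius
Vilnius → Milan
Milan → Sofia
Milan → Tokyo
Tokyo → Porto
Rabat → Perth
Perth → Delhi
Perth → Oslo
Dakar → Paris
Paris → Seoul
Bern → Kigali
Accra → Doha
Doha → Riga

Visit order: Accra, Bern, Dakar, Lima, Rabat, Hanoi, Vilnius, Milan, Sofia, Tokyo, Porto, Perth, Delhi, Oslo, Paris, Seoul, Kigali, Doha, Riga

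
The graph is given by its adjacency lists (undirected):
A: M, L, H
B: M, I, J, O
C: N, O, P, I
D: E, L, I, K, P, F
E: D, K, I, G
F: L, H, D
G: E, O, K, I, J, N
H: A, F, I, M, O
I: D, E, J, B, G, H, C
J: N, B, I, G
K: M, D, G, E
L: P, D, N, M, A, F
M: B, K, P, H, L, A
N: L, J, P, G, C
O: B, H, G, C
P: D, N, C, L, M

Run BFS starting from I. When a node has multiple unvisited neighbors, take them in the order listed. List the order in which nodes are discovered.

Visit I; enqueue D, E, J, B, G, H, C → queue [D, E, J, B, G, H, C]
Visit D; enqueue L, K, P, F → queue [E, J, B, G, H, C, L, K, P, F]
Visit E → queue [J, B, G, H, C, L, K, P, F]
Visit J; enqueue N → queue [B, G, H, C, L, K, P, F, N]
Visit B; enqueue M, O → queue [G, H, C, L, K, P, F, N, M, O]
Visit G → queue [H, C, L, K, P, F, N, M, O]
Visit H; enqueue A → queue [C, L, K, P, F, N, M, O, A]
Visit C → queue [L, K, P, F, N, M, O, A]
Visit L → queue [K, P, F, N, M, O, A]
Visit K → queue [P, F, N, M, O, A]
Visit P → queue [F, N, M, O, A]
Visit F → queue [N, M, O, A]
Visit N → queue [M, O, A]
Visit M → queue [O, A]
Visit O → queue [A]
Visit A → queue []

I -> D -> E -> J -> B -> G -> H -> C -> L -> K -> P -> F -> N -> M -> O -> A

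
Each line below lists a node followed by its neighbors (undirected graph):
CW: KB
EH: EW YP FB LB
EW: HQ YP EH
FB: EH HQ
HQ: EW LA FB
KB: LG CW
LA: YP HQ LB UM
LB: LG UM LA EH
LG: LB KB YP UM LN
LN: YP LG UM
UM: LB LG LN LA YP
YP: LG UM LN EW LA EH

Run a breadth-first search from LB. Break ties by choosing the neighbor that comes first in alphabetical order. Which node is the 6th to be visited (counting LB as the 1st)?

EW

Visit LB; enqueue EH, LA, LG, UM → queue [EH, LA, LG, UM]
Visit EH; enqueue EW, FB, YP → queue [LA, LG, UM, EW, FB, YP]
Visit LA; enqueue HQ → queue [LG, UM, EW, FB, YP, HQ]
Visit LG; enqueue KB, LN → queue [UM, EW, FB, YP, HQ, KB, LN]
Visit UM → queue [EW, FB, YP, HQ, KB, LN]
Visit EW → queue [FB, YP, HQ, KB, LN]
Visit FB → queue [YP, HQ, KB, LN]
Visit YP → queue [HQ, KB, LN]
Visit HQ → queue [KB, LN]
Visit KB; enqueue CW → queue [LN, CW]
Visit LN → queue [CW]
Visit CW → queue []

Visit order: LB, EH, LA, LG, UM, EW, FB, YP, HQ, KB, LN, CW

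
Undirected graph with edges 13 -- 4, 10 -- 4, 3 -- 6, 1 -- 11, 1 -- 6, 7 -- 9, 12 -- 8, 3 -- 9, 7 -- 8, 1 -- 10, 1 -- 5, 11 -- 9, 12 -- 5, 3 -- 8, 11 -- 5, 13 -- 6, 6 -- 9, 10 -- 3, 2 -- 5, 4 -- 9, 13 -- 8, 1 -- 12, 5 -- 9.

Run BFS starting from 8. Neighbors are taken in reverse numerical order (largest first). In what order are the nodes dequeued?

Visit 8; enqueue 13, 12, 7, 3 → queue [13, 12, 7, 3]
Visit 13; enqueue 6, 4 → queue [12, 7, 3, 6, 4]
Visit 12; enqueue 5, 1 → queue [7, 3, 6, 4, 5, 1]
Visit 7; enqueue 9 → queue [3, 6, 4, 5, 1, 9]
Visit 3; enqueue 10 → queue [6, 4, 5, 1, 9, 10]
Visit 6 → queue [4, 5, 1, 9, 10]
Visit 4 → queue [5, 1, 9, 10]
Visit 5; enqueue 11, 2 → queue [1, 9, 10, 11, 2]
Visit 1 → queue [9, 10, 11, 2]
Visit 9 → queue [10, 11, 2]
Visit 10 → queue [11, 2]
Visit 11 → queue [2]
Visit 2 → queue []

8, 13, 12, 7, 3, 6, 4, 5, 1, 9, 10, 11, 2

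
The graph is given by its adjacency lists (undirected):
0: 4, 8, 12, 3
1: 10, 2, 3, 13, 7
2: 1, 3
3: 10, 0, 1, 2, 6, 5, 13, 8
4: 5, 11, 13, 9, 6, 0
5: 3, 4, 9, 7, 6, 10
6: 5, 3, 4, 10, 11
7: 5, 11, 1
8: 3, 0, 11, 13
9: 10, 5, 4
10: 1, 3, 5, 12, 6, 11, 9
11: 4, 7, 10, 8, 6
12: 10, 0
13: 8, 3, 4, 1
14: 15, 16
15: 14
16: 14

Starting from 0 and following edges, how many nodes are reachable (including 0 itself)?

BFS from 0 visits: 0, 4, 8, 12, 3, 5, 11, 13, 9, 6, 10, 1, 2, 7
Reachable nodes: 14 of 17 total.

14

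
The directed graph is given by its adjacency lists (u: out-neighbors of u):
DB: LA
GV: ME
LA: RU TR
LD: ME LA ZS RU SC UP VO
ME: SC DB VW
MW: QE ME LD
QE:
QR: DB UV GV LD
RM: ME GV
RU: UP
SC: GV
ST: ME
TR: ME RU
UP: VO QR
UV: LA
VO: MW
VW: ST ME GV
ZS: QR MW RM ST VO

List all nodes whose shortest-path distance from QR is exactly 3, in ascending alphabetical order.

Level 0: QR
Level 1: DB, GV, LD, UV
Level 2: LA, ME, RU, SC, UP, VO, ZS
Level 3: MW, RM, ST, TR, VW
Level 4: QE

MW, RM, ST, TR, VW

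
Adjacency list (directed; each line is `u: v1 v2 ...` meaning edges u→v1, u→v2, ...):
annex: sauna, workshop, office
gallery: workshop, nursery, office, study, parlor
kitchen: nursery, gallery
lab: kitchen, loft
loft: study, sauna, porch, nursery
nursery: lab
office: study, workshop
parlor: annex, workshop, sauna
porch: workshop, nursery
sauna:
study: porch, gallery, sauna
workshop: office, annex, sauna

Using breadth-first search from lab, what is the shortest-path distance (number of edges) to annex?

Level 0: lab
Level 1: kitchen, loft
Level 2: gallery, nursery, porch, sauna, study
Level 3: office, parlor, workshop
Level 4: annex
annex first appears at level 4.

4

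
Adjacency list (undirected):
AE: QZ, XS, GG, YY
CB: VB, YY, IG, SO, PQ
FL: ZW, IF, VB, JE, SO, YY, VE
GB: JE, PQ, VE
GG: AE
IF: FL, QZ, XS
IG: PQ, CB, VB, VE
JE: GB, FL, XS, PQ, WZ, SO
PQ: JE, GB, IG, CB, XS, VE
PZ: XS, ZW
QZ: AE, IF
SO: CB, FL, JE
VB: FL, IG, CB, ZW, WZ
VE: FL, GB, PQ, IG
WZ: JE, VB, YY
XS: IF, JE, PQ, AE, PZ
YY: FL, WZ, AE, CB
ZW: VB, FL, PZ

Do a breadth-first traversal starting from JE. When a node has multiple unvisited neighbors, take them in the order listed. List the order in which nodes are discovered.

Visit JE; enqueue GB, FL, XS, PQ, WZ, SO → queue [GB, FL, XS, PQ, WZ, SO]
Visit GB; enqueue VE → queue [FL, XS, PQ, WZ, SO, VE]
Visit FL; enqueue ZW, IF, VB, YY → queue [XS, PQ, WZ, SO, VE, ZW, IF, VB, YY]
Visit XS; enqueue AE, PZ → queue [PQ, WZ, SO, VE, ZW, IF, VB, YY, AE, PZ]
Visit PQ; enqueue IG, CB → queue [WZ, SO, VE, ZW, IF, VB, YY, AE, PZ, IG, CB]
Visit WZ → queue [SO, VE, ZW, IF, VB, YY, AE, PZ, IG, CB]
Visit SO → queue [VE, ZW, IF, VB, YY, AE, PZ, IG, CB]
Visit VE → queue [ZW, IF, VB, YY, AE, PZ, IG, CB]
Visit ZW → queue [IF, VB, YY, AE, PZ, IG, CB]
Visit IF; enqueue QZ → queue [VB, YY, AE, PZ, IG, CB, QZ]
Visit VB → queue [YY, AE, PZ, IG, CB, QZ]
Visit YY → queue [AE, PZ, IG, CB, QZ]
Visit AE; enqueue GG → queue [PZ, IG, CB, QZ, GG]
Visit PZ → queue [IG, CB, QZ, GG]
Visit IG → queue [CB, QZ, GG]
Visit CB → queue [QZ, GG]
Visit QZ → queue [GG]
Visit GG → queue []

JE → GB → FL → XS → PQ → WZ → SO → VE → ZW → IF → VB → YY → AE → PZ → IG → CB → QZ → GG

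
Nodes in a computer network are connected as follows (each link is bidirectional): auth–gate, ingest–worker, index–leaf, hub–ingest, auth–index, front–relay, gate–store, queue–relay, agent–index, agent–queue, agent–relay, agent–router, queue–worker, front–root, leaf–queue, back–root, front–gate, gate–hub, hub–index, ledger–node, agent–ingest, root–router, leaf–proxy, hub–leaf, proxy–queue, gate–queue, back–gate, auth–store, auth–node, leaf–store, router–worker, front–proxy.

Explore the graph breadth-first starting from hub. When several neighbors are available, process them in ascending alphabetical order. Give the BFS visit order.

hub, gate, index, ingest, leaf, auth, back, front, queue, store, agent, worker, proxy, node, root, relay, router, ledger

Visit hub; enqueue gate, index, ingest, leaf → queue [gate, index, ingest, leaf]
Visit gate; enqueue auth, back, front, queue, store → queue [index, ingest, leaf, auth, back, front, queue, store]
Visit index; enqueue agent → queue [ingest, leaf, auth, back, front, queue, store, agent]
Visit ingest; enqueue worker → queue [leaf, auth, back, front, queue, store, agent, worker]
Visit leaf; enqueue proxy → queue [auth, back, front, queue, store, agent, worker, proxy]
Visit auth; enqueue node → queue [back, front, queue, store, agent, worker, proxy, node]
Visit back; enqueue root → queue [front, queue, store, agent, worker, proxy, node, root]
Visit front; enqueue relay → queue [queue, store, agent, worker, proxy, node, root, relay]
Visit queue → queue [store, agent, worker, proxy, node, root, relay]
Visit store → queue [agent, worker, proxy, node, root, relay]
Visit agent; enqueue router → queue [worker, proxy, node, root, relay, router]
Visit worker → queue [proxy, node, root, relay, router]
Visit proxy → queue [node, root, relay, router]
Visit node; enqueue ledger → queue [root, relay, router, ledger]
Visit root → queue [relay, router, ledger]
Visit relay → queue [router, ledger]
Visit router → queue [ledger]
Visit ledger → queue []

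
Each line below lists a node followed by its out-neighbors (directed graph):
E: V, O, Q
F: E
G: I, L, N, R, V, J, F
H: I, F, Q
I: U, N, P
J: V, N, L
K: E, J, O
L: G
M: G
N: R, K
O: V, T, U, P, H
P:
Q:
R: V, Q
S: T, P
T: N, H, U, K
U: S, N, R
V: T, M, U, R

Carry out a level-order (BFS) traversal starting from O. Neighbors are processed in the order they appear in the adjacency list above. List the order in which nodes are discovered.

O, V, T, U, P, H, M, R, N, K, S, I, F, Q, G, E, J, L

Visit O; enqueue V, T, U, P, H → queue [V, T, U, P, H]
Visit V; enqueue M, R → queue [T, U, P, H, M, R]
Visit T; enqueue N, K → queue [U, P, H, M, R, N, K]
Visit U; enqueue S → queue [P, H, M, R, N, K, S]
Visit P → queue [H, M, R, N, K, S]
Visit H; enqueue I, F, Q → queue [M, R, N, K, S, I, F, Q]
Visit M; enqueue G → queue [R, N, K, S, I, F, Q, G]
Visit R → queue [N, K, S, I, F, Q, G]
Visit N → queue [K, S, I, F, Q, G]
Visit K; enqueue E, J → queue [S, I, F, Q, G, E, J]
Visit S → queue [I, F, Q, G, E, J]
Visit I → queue [F, Q, G, E, J]
Visit F → queue [Q, G, E, J]
Visit Q → queue [G, E, J]
Visit G; enqueue L → queue [E, J, L]
Visit E → queue [J, L]
Visit J → queue [L]
Visit L → queue []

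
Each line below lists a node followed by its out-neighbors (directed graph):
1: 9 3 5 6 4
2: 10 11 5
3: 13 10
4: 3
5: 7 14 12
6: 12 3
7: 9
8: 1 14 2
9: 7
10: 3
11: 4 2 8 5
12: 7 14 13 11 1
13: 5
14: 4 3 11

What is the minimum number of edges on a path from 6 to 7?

Level 0: 6
Level 1: 3, 12
Level 2: 1, 7, 10, 11, 13, 14
Level 3: 2, 4, 5, 8, 9
7 first appears at level 2.

2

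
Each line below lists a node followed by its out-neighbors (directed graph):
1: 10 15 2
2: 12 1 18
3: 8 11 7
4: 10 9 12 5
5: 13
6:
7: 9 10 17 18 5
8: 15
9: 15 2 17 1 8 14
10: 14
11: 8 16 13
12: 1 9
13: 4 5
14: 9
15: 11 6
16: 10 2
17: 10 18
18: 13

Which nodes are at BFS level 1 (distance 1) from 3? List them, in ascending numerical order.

7, 8, 11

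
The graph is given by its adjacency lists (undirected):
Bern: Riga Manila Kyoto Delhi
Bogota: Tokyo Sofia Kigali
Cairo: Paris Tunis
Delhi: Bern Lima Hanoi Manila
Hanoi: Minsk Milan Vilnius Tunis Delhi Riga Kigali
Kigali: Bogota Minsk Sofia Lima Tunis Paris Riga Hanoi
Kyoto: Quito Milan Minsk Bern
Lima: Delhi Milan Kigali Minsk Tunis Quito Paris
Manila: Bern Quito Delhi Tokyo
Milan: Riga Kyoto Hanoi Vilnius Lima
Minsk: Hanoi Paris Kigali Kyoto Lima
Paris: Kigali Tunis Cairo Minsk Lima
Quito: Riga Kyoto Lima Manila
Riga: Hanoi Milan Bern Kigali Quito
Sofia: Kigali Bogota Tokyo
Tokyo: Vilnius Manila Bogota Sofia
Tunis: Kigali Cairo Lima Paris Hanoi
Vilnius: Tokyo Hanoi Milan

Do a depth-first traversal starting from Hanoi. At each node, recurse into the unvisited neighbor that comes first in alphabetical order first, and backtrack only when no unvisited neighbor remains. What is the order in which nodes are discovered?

Hanoi, Delhi, Bern, Kyoto, Milan, Lima, Kigali, Bogota, Sofia, Tokyo, Manila, Quito, Riga, Vilnius, Minsk, Paris, Cairo, Tunis

Visit Hanoi
Hanoi → Delhi
Delhi → Bern
Bern → Kyoto
Kyoto → Milan
Milan → Lima
Lima → Kigali
Kigali → Bogota
Bogota → Sofia
Sofia → Tokyo
Tokyo → Manila
Manila → Quito
Quito → Riga
Tokyo → Vilnius
Kigali → Minsk
Minsk → Paris
Paris → Cairo
Cairo → Tunis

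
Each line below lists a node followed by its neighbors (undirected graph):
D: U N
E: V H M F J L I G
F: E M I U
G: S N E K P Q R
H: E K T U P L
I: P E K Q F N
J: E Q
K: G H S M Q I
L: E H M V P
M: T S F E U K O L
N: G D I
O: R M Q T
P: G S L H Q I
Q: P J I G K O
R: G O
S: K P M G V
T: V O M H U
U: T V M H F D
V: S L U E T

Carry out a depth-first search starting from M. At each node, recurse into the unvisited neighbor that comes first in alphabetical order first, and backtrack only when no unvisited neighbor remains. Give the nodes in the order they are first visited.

Visit M
M → E
E → F
F → I
I → K
K → G
G → N
N → D
D → U
U → H
H → L
L → P
P → Q
Q → J
Q → O
O → R
O → T
T → V
V → S

M, E, F, I, K, G, N, D, U, H, L, P, Q, J, O, R, T, V, S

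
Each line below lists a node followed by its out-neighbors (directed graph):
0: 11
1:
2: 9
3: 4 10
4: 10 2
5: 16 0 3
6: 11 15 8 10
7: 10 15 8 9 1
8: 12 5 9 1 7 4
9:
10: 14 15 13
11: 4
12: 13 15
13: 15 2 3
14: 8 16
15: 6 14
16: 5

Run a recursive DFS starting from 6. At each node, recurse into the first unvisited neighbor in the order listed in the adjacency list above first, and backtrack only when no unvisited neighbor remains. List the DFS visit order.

Visit 6
6 → 11
11 → 4
4 → 10
10 → 14
14 → 8
8 → 12
12 → 13
13 → 15
13 → 2
2 → 9
13 → 3
8 → 5
5 → 16
5 → 0
8 → 1
8 → 7

6 -> 11 -> 4 -> 10 -> 14 -> 8 -> 12 -> 13 -> 15 -> 2 -> 9 -> 3 -> 5 -> 16 -> 0 -> 1 -> 7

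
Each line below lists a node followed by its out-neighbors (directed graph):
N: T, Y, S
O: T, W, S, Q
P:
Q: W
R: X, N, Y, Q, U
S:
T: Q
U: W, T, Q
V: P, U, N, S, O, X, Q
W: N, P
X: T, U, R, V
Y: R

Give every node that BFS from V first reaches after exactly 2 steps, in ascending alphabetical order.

R, T, W, Y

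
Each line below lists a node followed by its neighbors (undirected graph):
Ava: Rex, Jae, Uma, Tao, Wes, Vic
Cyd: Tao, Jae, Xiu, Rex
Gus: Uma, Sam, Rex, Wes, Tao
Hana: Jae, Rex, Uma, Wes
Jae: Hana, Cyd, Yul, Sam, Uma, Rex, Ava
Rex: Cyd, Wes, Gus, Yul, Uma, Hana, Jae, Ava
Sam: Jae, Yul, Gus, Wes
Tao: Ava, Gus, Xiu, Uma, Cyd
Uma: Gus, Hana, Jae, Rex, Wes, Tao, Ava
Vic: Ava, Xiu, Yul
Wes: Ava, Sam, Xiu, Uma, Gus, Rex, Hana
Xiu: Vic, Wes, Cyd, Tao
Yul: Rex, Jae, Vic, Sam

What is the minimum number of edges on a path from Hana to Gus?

Level 0: Hana
Level 1: Jae, Rex, Uma, Wes
Level 2: Ava, Cyd, Gus, Sam, Tao, Xiu, Yul
Level 3: Vic
Gus first appears at level 2.

2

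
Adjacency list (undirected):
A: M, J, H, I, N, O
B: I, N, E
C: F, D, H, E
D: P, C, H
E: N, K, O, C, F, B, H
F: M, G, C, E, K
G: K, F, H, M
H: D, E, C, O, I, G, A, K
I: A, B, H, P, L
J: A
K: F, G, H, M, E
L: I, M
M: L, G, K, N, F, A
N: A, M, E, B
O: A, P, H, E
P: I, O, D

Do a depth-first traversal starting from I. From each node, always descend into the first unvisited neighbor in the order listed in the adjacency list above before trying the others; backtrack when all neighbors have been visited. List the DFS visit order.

I, A, M, L, G, K, F, C, D, P, O, H, E, N, B, J

Visit I
I → A
A → M
M → L
M → G
G → K
K → F
F → C
C → D
D → P
P → O
O → H
H → E
E → N
N → B
A → J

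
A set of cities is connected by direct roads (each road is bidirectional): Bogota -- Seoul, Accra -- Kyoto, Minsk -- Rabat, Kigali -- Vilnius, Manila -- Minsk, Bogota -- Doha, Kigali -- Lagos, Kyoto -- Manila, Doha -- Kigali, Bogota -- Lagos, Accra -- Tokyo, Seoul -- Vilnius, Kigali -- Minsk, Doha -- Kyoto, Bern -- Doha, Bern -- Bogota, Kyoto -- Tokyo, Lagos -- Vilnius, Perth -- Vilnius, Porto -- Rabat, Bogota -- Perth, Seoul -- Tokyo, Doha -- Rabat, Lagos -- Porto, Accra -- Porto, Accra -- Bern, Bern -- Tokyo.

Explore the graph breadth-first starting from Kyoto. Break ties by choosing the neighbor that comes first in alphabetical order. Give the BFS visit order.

Visit Kyoto; enqueue Accra, Doha, Manila, Tokyo → queue [Accra, Doha, Manila, Tokyo]
Visit Accra; enqueue Bern, Porto → queue [Doha, Manila, Tokyo, Bern, Porto]
Visit Doha; enqueue Bogota, Kigali, Rabat → queue [Manila, Tokyo, Bern, Porto, Bogota, Kigali, Rabat]
Visit Manila; enqueue Minsk → queue [Tokyo, Bern, Porto, Bogota, Kigali, Rabat, Minsk]
Visit Tokyo; enqueue Seoul → queue [Bern, Porto, Bogota, Kigali, Rabat, Minsk, Seoul]
Visit Bern → queue [Porto, Bogota, Kigali, Rabat, Minsk, Seoul]
Visit Porto; enqueue Lagos → queue [Bogota, Kigali, Rabat, Minsk, Seoul, Lagos]
Visit Bogota; enqueue Perth → queue [Kigali, Rabat, Minsk, Seoul, Lagos, Perth]
Visit Kigali; enqueue Vilnius → queue [Rabat, Minsk, Seoul, Lagos, Perth, Vilnius]
Visit Rabat → queue [Minsk, Seoul, Lagos, Perth, Vilnius]
Visit Minsk → queue [Seoul, Lagos, Perth, Vilnius]
Visit Seoul → queue [Lagos, Perth, Vilnius]
Visit Lagos → queue [Perth, Vilnius]
Visit Perth → queue [Vilnius]
Visit Vilnius → queue []

Kyoto, Accra, Doha, Manila, Tokyo, Bern, Porto, Bogota, Kigali, Rabat, Minsk, Seoul, Lagos, Perth, Vilnius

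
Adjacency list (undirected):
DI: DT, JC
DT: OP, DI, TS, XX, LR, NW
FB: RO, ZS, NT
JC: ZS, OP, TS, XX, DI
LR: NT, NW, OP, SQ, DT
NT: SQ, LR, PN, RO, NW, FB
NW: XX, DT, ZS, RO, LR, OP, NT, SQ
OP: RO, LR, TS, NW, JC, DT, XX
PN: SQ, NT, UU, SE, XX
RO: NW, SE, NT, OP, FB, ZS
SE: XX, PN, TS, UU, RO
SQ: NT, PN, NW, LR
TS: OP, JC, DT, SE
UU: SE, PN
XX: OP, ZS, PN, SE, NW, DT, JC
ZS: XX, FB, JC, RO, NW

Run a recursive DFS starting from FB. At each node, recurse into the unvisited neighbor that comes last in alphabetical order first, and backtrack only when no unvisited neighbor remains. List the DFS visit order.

Visit FB
FB → ZS
ZS → XX
XX → SE
SE → UU
UU → PN
PN → SQ
SQ → NW
NW → RO
RO → OP
OP → TS
TS → JC
JC → DI
DI → DT
DT → LR
LR → NT

FB → ZS → XX → SE → UU → PN → SQ → NW → RO → OP → TS → JC → DI → DT → LR → NT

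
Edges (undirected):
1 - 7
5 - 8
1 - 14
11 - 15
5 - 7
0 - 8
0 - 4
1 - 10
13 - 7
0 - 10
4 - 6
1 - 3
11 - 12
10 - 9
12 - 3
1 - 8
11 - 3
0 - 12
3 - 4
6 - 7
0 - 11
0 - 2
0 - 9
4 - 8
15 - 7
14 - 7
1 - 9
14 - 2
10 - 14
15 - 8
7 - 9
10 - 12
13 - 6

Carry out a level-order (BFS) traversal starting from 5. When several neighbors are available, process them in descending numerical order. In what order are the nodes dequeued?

5 8 7 15 4 1 0 14 13 9 6 11 3 10 12 2

Visit 5; enqueue 8, 7 → queue [8, 7]
Visit 8; enqueue 15, 4, 1, 0 → queue [7, 15, 4, 1, 0]
Visit 7; enqueue 14, 13, 9, 6 → queue [15, 4, 1, 0, 14, 13, 9, 6]
Visit 15; enqueue 11 → queue [4, 1, 0, 14, 13, 9, 6, 11]
Visit 4; enqueue 3 → queue [1, 0, 14, 13, 9, 6, 11, 3]
Visit 1; enqueue 10 → queue [0, 14, 13, 9, 6, 11, 3, 10]
Visit 0; enqueue 12, 2 → queue [14, 13, 9, 6, 11, 3, 10, 12, 2]
Visit 14 → queue [13, 9, 6, 11, 3, 10, 12, 2]
Visit 13 → queue [9, 6, 11, 3, 10, 12, 2]
Visit 9 → queue [6, 11, 3, 10, 12, 2]
Visit 6 → queue [11, 3, 10, 12, 2]
Visit 11 → queue [3, 10, 12, 2]
Visit 3 → queue [10, 12, 2]
Visit 10 → queue [12, 2]
Visit 12 → queue [2]
Visit 2 → queue []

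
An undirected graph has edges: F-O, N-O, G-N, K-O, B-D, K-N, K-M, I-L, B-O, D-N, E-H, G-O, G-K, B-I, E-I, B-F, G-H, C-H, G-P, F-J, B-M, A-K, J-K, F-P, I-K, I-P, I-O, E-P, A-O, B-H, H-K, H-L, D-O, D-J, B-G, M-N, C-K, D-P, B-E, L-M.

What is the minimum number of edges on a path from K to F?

2

Level 0: K
Level 1: A, C, G, H, I, J, M, N, O
Level 2: B, D, E, F, L, P
F first appears at level 2.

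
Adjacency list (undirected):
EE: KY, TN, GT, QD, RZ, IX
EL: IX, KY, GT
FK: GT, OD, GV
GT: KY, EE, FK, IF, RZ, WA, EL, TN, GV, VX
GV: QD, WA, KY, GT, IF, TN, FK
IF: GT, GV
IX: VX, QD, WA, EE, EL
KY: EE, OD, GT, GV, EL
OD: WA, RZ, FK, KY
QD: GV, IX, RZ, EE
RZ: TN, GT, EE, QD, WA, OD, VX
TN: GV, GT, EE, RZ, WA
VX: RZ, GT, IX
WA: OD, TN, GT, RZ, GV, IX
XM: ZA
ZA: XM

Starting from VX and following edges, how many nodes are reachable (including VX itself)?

BFS from VX visits: VX, RZ, GT, IX, TN, EE, QD, WA, OD, KY, FK, IF, EL, GV
Reachable nodes: 14 of 16 total.

14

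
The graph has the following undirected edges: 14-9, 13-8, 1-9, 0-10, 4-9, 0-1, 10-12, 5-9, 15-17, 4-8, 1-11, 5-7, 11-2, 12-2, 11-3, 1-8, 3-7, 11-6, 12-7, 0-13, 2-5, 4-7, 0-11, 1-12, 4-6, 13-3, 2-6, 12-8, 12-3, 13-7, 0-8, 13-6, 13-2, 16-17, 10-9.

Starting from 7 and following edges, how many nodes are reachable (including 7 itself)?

15

BFS from 7 visits: 7, 3, 4, 5, 12, 13, 11, 6, 8, 9, 2, 1, 10, 0, 14
Reachable nodes: 15 of 18 total.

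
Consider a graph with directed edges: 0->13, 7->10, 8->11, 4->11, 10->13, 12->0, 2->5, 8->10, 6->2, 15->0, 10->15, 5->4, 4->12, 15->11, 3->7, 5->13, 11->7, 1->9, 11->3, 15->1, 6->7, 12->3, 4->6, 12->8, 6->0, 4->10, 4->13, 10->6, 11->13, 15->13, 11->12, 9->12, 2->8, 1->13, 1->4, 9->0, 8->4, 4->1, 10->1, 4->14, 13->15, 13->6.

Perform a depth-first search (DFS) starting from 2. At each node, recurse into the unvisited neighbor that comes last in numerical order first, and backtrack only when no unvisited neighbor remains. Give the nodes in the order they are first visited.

Visit 2
2 → 8
8 → 11
11 → 13
13 → 15
15 → 1
1 → 9
9 → 12
12 → 3
3 → 7
7 → 10
10 → 6
6 → 0
1 → 4
4 → 14
2 → 5

2 8 11 13 15 1 9 12 3 7 10 6 0 4 14 5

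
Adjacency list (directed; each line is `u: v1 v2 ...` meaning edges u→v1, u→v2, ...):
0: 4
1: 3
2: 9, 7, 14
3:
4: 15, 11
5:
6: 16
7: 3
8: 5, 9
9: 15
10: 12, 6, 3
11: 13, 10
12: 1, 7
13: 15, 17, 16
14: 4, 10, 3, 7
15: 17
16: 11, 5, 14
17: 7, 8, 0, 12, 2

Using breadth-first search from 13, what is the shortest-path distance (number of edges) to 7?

2

Level 0: 13
Level 1: 15, 16, 17
Level 2: 0, 2, 5, 7, 8, 11, 12, 14
Level 3: 1, 3, 4, 9, 10
Level 4: 6
7 first appears at level 2.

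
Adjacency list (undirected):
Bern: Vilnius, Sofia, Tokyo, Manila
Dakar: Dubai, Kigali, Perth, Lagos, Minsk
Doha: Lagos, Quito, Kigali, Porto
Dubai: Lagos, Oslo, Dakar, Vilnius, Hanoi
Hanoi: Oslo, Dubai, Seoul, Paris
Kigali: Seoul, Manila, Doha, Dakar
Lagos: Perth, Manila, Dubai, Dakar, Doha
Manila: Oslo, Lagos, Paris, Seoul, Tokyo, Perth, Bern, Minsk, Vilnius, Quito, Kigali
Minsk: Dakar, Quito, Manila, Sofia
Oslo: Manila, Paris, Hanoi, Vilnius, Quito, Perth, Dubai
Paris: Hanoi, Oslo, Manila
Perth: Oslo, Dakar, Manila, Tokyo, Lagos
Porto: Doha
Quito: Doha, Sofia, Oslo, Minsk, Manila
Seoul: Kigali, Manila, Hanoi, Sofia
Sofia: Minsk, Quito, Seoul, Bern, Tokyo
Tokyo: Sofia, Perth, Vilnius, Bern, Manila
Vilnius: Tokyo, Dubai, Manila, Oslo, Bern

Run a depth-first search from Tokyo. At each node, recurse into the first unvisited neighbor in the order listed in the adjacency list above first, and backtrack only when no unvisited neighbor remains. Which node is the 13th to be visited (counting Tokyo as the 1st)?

Visit Tokyo
Tokyo → Sofia
Sofia → Minsk
Minsk → Dakar
Dakar → Dubai
Dubai → Lagos
Lagos → Perth
Perth → Oslo
Oslo → Manila
Manila → Paris
Paris → Hanoi
Hanoi → Seoul
Seoul → Kigali
Kigali → Doha
Doha → Quito
Doha → Porto
Manila → Bern
Bern → Vilnius

Visit order: Tokyo, Sofia, Minsk, Dakar, Dubai, Lagos, Perth, Oslo, Manila, Paris, Hanoi, Seoul, Kigali, Doha, Quito, Porto, Bern, Vilnius

Kigali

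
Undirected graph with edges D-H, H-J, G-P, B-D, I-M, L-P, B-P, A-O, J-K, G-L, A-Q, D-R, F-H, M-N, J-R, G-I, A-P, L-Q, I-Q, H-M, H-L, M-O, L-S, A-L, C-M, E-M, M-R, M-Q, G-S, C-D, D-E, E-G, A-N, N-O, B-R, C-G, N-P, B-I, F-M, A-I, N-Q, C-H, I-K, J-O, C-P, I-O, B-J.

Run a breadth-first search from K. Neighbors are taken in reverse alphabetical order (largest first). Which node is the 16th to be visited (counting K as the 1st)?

Visit K; enqueue J, I → queue [J, I]
Visit J; enqueue R, O, H, B → queue [I, R, O, H, B]
Visit I; enqueue Q, M, G, A → queue [R, O, H, B, Q, M, G, A]
Visit R; enqueue D → queue [O, H, B, Q, M, G, A, D]
Visit O; enqueue N → queue [H, B, Q, M, G, A, D, N]
Visit H; enqueue L, F, C → queue [B, Q, M, G, A, D, N, L, F, C]
Visit B; enqueue P → queue [Q, M, G, A, D, N, L, F, C, P]
Visit Q → queue [M, G, A, D, N, L, F, C, P]
Visit M; enqueue E → queue [G, A, D, N, L, F, C, P, E]
Visit G; enqueue S → queue [A, D, N, L, F, C, P, E, S]
Visit A → queue [D, N, L, F, C, P, E, S]
Visit D → queue [N, L, F, C, P, E, S]
Visit N → queue [L, F, C, P, E, S]
Visit L → queue [F, C, P, E, S]
Visit F → queue [C, P, E, S]
Visit C → queue [P, E, S]
Visit P → queue [E, S]
Visit E → queue [S]
Visit S → queue []

Visit order: K, J, I, R, O, H, B, Q, M, G, A, D, N, L, F, C, P, E, S

C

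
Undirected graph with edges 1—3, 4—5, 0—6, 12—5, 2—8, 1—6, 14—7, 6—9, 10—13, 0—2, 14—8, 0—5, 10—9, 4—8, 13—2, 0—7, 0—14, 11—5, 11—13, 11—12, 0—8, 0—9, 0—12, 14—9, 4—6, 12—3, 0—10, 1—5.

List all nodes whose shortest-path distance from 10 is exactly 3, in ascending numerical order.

1, 3, 4

Level 0: 10
Level 1: 0, 9, 13
Level 2: 2, 5, 6, 7, 8, 11, 12, 14
Level 3: 1, 3, 4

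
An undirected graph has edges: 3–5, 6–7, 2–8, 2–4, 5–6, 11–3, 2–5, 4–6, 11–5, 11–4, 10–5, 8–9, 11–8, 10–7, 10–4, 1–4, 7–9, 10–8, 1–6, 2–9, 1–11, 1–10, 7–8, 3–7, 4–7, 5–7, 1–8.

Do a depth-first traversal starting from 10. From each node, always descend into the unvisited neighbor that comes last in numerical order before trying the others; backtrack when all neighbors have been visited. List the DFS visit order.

10, 8, 11, 5, 7, 9, 2, 4, 6, 1, 3

Visit 10
10 → 8
8 → 11
11 → 5
5 → 7
7 → 9
9 → 2
2 → 4
4 → 6
6 → 1
7 → 3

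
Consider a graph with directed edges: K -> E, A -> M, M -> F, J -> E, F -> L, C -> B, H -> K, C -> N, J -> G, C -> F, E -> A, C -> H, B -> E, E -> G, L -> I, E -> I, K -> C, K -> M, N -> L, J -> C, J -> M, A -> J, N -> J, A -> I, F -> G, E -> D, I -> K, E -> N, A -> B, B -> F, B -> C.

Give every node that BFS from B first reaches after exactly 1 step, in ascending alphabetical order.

Level 0: B
Level 1: C, E, F
Level 2: A, D, G, H, I, L, N
Level 3: J, K, M

C, E, F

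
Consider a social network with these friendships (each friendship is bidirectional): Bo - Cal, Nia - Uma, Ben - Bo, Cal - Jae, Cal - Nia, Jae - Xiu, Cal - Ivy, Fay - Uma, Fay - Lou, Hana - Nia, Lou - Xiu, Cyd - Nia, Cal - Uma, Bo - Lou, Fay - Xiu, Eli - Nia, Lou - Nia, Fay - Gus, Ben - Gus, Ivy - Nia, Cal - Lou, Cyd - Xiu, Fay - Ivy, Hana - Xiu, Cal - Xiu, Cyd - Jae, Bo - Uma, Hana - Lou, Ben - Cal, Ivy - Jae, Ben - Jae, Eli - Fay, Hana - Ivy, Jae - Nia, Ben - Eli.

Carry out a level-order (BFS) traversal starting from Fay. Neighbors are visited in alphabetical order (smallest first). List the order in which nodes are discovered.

Fay Eli Gus Ivy Lou Uma Xiu Ben Nia Cal Hana Jae Bo Cyd

Visit Fay; enqueue Eli, Gus, Ivy, Lou, Uma, Xiu → queue [Eli, Gus, Ivy, Lou, Uma, Xiu]
Visit Eli; enqueue Ben, Nia → queue [Gus, Ivy, Lou, Uma, Xiu, Ben, Nia]
Visit Gus → queue [Ivy, Lou, Uma, Xiu, Ben, Nia]
Visit Ivy; enqueue Cal, Hana, Jae → queue [Lou, Uma, Xiu, Ben, Nia, Cal, Hana, Jae]
Visit Lou; enqueue Bo → queue [Uma, Xiu, Ben, Nia, Cal, Hana, Jae, Bo]
Visit Uma → queue [Xiu, Ben, Nia, Cal, Hana, Jae, Bo]
Visit Xiu; enqueue Cyd → queue [Ben, Nia, Cal, Hana, Jae, Bo, Cyd]
Visit Ben → queue [Nia, Cal, Hana, Jae, Bo, Cyd]
Visit Nia → queue [Cal, Hana, Jae, Bo, Cyd]
Visit Cal → queue [Hana, Jae, Bo, Cyd]
Visit Hana → queue [Jae, Bo, Cyd]
Visit Jae → queue [Bo, Cyd]
Visit Bo → queue [Cyd]
Visit Cyd → queue []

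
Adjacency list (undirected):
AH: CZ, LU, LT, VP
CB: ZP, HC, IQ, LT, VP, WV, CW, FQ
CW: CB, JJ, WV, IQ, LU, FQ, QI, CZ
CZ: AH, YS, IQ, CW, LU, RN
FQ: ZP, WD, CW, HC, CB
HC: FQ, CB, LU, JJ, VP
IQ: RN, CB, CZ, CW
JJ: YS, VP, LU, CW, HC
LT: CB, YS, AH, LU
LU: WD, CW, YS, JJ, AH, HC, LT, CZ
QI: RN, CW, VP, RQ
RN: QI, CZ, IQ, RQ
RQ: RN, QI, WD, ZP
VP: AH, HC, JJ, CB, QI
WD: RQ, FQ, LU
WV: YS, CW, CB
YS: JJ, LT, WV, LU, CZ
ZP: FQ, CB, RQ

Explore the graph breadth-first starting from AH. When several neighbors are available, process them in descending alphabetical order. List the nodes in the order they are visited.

AH VP LU LT CZ QI JJ HC CB YS WD CW RN IQ RQ FQ ZP WV

Visit AH; enqueue VP, LU, LT, CZ → queue [VP, LU, LT, CZ]
Visit VP; enqueue QI, JJ, HC, CB → queue [LU, LT, CZ, QI, JJ, HC, CB]
Visit LU; enqueue YS, WD, CW → queue [LT, CZ, QI, JJ, HC, CB, YS, WD, CW]
Visit LT → queue [CZ, QI, JJ, HC, CB, YS, WD, CW]
Visit CZ; enqueue RN, IQ → queue [QI, JJ, HC, CB, YS, WD, CW, RN, IQ]
Visit QI; enqueue RQ → queue [JJ, HC, CB, YS, WD, CW, RN, IQ, RQ]
Visit JJ → queue [HC, CB, YS, WD, CW, RN, IQ, RQ]
Visit HC; enqueue FQ → queue [CB, YS, WD, CW, RN, IQ, RQ, FQ]
Visit CB; enqueue ZP, WV → queue [YS, WD, CW, RN, IQ, RQ, FQ, ZP, WV]
Visit YS → queue [WD, CW, RN, IQ, RQ, FQ, ZP, WV]
Visit WD → queue [CW, RN, IQ, RQ, FQ, ZP, WV]
Visit CW → queue [RN, IQ, RQ, FQ, ZP, WV]
Visit RN → queue [IQ, RQ, FQ, ZP, WV]
Visit IQ → queue [RQ, FQ, ZP, WV]
Visit RQ → queue [FQ, ZP, WV]
Visit FQ → queue [ZP, WV]
Visit ZP → queue [WV]
Visit WV → queue []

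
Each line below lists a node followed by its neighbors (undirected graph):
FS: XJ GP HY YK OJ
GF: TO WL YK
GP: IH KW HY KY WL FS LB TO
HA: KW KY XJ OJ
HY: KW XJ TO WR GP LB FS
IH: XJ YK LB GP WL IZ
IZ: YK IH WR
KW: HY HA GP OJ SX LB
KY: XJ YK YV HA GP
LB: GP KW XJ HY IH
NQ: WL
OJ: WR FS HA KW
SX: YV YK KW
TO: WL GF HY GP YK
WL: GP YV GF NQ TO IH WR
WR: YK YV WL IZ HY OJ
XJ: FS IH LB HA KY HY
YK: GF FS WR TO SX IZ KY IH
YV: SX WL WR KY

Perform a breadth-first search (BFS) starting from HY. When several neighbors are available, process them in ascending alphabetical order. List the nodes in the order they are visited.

HY -> FS -> GP -> KW -> LB -> TO -> WR -> XJ -> OJ -> YK -> IH -> KY -> WL -> HA -> SX -> GF -> IZ -> YV -> NQ

Visit HY; enqueue FS, GP, KW, LB, TO, WR, XJ → queue [FS, GP, KW, LB, TO, WR, XJ]
Visit FS; enqueue OJ, YK → queue [GP, KW, LB, TO, WR, XJ, OJ, YK]
Visit GP; enqueue IH, KY, WL → queue [KW, LB, TO, WR, XJ, OJ, YK, IH, KY, WL]
Visit KW; enqueue HA, SX → queue [LB, TO, WR, XJ, OJ, YK, IH, KY, WL, HA, SX]
Visit LB → queue [TO, WR, XJ, OJ, YK, IH, KY, WL, HA, SX]
Visit TO; enqueue GF → queue [WR, XJ, OJ, YK, IH, KY, WL, HA, SX, GF]
Visit WR; enqueue IZ, YV → queue [XJ, OJ, YK, IH, KY, WL, HA, SX, GF, IZ, YV]
Visit XJ → queue [OJ, YK, IH, KY, WL, HA, SX, GF, IZ, YV]
Visit OJ → queue [YK, IH, KY, WL, HA, SX, GF, IZ, YV]
Visit YK → queue [IH, KY, WL, HA, SX, GF, IZ, YV]
Visit IH → queue [KY, WL, HA, SX, GF, IZ, YV]
Visit KY → queue [WL, HA, SX, GF, IZ, YV]
Visit WL; enqueue NQ → queue [HA, SX, GF, IZ, YV, NQ]
Visit HA → queue [SX, GF, IZ, YV, NQ]
Visit SX → queue [GF, IZ, YV, NQ]
Visit GF → queue [IZ, YV, NQ]
Visit IZ → queue [YV, NQ]
Visit YV → queue [NQ]
Visit NQ → queue []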